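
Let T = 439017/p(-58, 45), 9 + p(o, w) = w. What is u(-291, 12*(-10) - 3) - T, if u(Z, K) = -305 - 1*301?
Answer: -153611/12 ≈ -12801.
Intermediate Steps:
p(o, w) = -9 + w
T = 146339/12 (T = 439017/(-9 + 45) = 439017/36 = 439017*(1/36) = 146339/12 ≈ 12195.)
u(Z, K) = -606 (u(Z, K) = -305 - 301 = -606)
u(-291, 12*(-10) - 3) - T = -606 - 1*146339/12 = -606 - 146339/12 = -153611/12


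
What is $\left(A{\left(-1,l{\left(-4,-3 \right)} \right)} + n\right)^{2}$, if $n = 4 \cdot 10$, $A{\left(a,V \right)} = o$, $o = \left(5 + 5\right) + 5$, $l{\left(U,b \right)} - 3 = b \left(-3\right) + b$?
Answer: $3025$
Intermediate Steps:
$l{\left(U,b \right)} = 3 - 2 b$ ($l{\left(U,b \right)} = 3 + \left(b \left(-3\right) + b\right) = 3 + \left(- 3 b + b\right) = 3 - 2 b$)
$o = 15$ ($o = 10 + 5 = 15$)
$A{\left(a,V \right)} = 15$
$n = 40$
$\left(A{\left(-1,l{\left(-4,-3 \right)} \right)} + n\right)^{2} = \left(15 + 40\right)^{2} = 55^{2} = 3025$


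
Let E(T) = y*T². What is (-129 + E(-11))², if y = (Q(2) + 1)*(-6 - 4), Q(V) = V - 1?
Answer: 6497401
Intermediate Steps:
Q(V) = -1 + V
y = -20 (y = ((-1 + 2) + 1)*(-6 - 4) = (1 + 1)*(-10) = 2*(-10) = -20)
E(T) = -20*T²
(-129 + E(-11))² = (-129 - 20*(-11)²)² = (-129 - 20*121)² = (-129 - 2420)² = (-2549)² = 6497401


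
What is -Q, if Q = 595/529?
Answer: -595/529 ≈ -1.1248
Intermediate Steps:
Q = 595/529 (Q = 595*(1/529) = 595/529 ≈ 1.1248)
-Q = -1*595/529 = -595/529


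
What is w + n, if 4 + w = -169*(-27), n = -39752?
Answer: -35193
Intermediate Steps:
w = 4559 (w = -4 - 169*(-27) = -4 + 4563 = 4559)
w + n = 4559 - 39752 = -35193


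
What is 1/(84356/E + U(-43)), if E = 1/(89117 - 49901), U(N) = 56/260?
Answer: 65/215026818254 ≈ 3.0229e-10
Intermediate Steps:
U(N) = 14/65 (U(N) = 56*(1/260) = 14/65)
E = 1/39216 ≈ 2.5500e-5
1/(84356/E + U(-43)) = 1/(84356/(1/39216) + 14/65) = 1/(84356*39216 + 14/65) = 1/(3308104896 + 14/65) = 1/(215026818254/65) = 65/215026818254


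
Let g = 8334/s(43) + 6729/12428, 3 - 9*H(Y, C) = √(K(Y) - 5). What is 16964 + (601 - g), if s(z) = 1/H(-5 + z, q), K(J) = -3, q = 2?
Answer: 183766107/12428 + 1852*I*√2 ≈ 14786.0 + 2619.1*I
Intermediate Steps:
H(Y, C) = ⅓ - 2*I*√2/9 (H(Y, C) = ⅓ - √(-3 - 5)/9 = ⅓ - 2*I*√2/9)
s(z) = 1/(⅓ - 2*I*√2/9)
g = 6729/12428 + 8334/(27/17 + 18*I*√2/17) (g = 8334/(27/17 + 18*I*√2/17) + 6729/12428 = 6729/12428 + 8334/(27/17 + 18*I*√2/17) ≈ 2778.5 - 2619.1*I)
16964 + (601 - g) = 16964 + (601 - (34531713/12428 - 1852*I*√2)) = 16964 + (601 + (-34531713/12428 + 1852*I*√2)) = 16964 + (-27062485/12428 + 1852*I*√2) = 183766107/12428 + 1852*I*√2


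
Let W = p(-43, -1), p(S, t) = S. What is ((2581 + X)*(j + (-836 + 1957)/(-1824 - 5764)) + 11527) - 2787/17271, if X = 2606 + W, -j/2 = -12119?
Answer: 1361754451853116/10921029 ≈ 1.2469e+8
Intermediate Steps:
j = 24238 (j = -2*(-12119) = 24238)
W = -43
X = 2563 (X = 2606 - 43 = 2563)
((2581 + X)*(j + (-836 + 1957)/(-1824 - 5764)) + 11527) - 2787/17271 = ((2581 + 2563)*(24238 + (-836 + 1957)/(-1824 - 5764)) + 11527) - 2787/17271 = (5144*(24238 + 1121/(-7588)) + 11527) - 2787*1/17271 = (5144*(24238 + 1121*(-1/7588)) + 11527) - 929/5757 = (5144*(24238 - 1121/7588) + 11527) - 929/5757 = (5144*(183916823/7588) + 11527) - 929/5757 = (236517034378/1897 + 11527) - 929/5757 = 236538901097/1897 - 929/5757 = 1361754451853116/10921029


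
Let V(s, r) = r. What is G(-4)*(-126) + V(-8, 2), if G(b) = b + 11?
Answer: -880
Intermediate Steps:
G(b) = 11 + b
G(-4)*(-126) + V(-8, 2) = (11 - 4)*(-126) + 2 = 7*(-126) + 2 = -882 + 2 = -880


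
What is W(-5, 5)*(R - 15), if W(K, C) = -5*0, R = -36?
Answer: 0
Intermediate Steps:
W(K, C) = 0
W(-5, 5)*(R - 15) = 0*(-36 - 15) = 0*(-51) = 0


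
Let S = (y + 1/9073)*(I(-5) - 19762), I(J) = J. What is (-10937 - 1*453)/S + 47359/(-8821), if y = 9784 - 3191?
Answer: -5599770263279950/1043019860909103 ≈ -5.3688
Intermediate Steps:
y = 6593
S = -1182428138430/9073 (S = (6593 + 1/9073)*(-5 - 19762) = (6593 + 1/9073)*(-19767) = (59818290/9073)*(-19767) = -1182428138430/9073 ≈ -1.3032e+8)
(-10937 - 1*453)/S + 47359/(-8821) = (-10937 - 1*453)/(-1182428138430/9073) + 47359/(-8821) = (-10937 - 453)*(-9073/1182428138430) + 47359*(-1/8821) = -11390*(-9073/1182428138430) - 47359/8821 = 10334147/118242813843 - 47359/8821 = -5599770263279950/1043019860909103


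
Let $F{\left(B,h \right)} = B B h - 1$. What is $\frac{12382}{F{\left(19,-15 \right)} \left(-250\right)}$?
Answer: $\frac{6191}{677000} \approx 0.0091448$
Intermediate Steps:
$F{\left(B,h \right)} = -1 + h B^{2}$ ($F{\left(B,h \right)} = B^{2} h - 1 = h B^{2} - 1 = -1 + h B^{2}$)
$\frac{12382}{F{\left(19,-15 \right)} \left(-250\right)} = \frac{12382}{\left(-1 - 15 \cdot 19^{2}\right) \left(-250\right)} = \frac{12382}{\left(-1 - 5415\right) \left(-250\right)} = \frac{12382}{\left(-5416\right) \left(-250\right)} = \frac{12382}{1354000} = 12382 \cdot \frac{1}{1354000} = \frac{6191}{677000}$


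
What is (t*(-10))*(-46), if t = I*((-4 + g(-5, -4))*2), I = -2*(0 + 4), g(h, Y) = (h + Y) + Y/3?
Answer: 316480/3 ≈ 1.0549e+5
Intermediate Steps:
g(h, Y) = h + 4*Y/3 (g(h, Y) = (Y + h) + Y*(⅓) = (Y + h) + Y/3 = h + 4*Y/3)
I = -8 (I = -2*4 = -8)
t = 688/3 (t = -8*(-4 + (-5 + (4/3)*(-4)))*2 = -8*(-4 + (-5 - 16/3))*2 = -8*(-4 - 31/3)*2 = -(-344)*2/3 = -8*(-86/3) = 688/3 ≈ 229.33)
(t*(-10))*(-46) = ((688/3)*(-10))*(-46) = -6880/3*(-46) = 316480/3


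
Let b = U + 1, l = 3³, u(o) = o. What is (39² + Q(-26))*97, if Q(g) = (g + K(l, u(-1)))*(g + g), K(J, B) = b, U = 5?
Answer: 248417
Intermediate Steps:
l = 27
b = 6 (b = 5 + 1 = 6)
K(J, B) = 6
Q(g) = 2*g*(6 + g) (Q(g) = (g + 6)*(g + g) = (6 + g)*(2*g) = 2*g*(6 + g))
(39² + Q(-26))*97 = (39² + 2*(-26)*(6 - 26))*97 = (1521 + 2*(-26)*(-20))*97 = (1521 + 1040)*97 = 2561*97 = 248417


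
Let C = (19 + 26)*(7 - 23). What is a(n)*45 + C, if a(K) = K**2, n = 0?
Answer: -720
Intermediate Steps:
C = -720 (C = 45*(-16) = -720)
a(n)*45 + C = 0**2*45 - 720 = 0*45 - 720 = 0 - 720 = -720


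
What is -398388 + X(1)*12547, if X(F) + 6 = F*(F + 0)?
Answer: -461123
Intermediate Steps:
X(F) = -6 + F**2 (X(F) = -6 + F*(F + 0) = -6 + F*F = -6 + F**2)
-398388 + X(1)*12547 = -398388 + (-6 + 1**2)*12547 = -398388 + (-6 + 1)*12547 = -398388 - 5*12547 = -398388 - 62735 = -461123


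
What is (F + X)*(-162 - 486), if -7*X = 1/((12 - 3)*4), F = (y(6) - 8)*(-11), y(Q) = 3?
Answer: -249462/7 ≈ -35637.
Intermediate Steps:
F = 55 (F = (3 - 8)*(-11) = -5*(-11) = 55)
X = -1/252 (X = -1/(4*(12 - 3))/7 = -1/(7*(9*4)) = -⅐/36 = -⅐*1/36 = -1/252 ≈ -0.0039683)
(F + X)*(-162 - 486) = (55 - 1/252)*(-162 - 486) = (13859/252)*(-648) = -249462/7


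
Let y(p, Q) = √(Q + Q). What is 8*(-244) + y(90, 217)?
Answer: -1952 + √434 ≈ -1931.2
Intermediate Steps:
y(p, Q) = √2*√Q (y(p, Q) = √(2*Q) = √2*√Q)
8*(-244) + y(90, 217) = 8*(-244) + √2*√217 = -1952 + √434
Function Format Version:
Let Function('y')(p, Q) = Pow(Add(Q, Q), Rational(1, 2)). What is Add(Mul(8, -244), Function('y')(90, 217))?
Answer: Add(-1952, Pow(434, Rational(1, 2))) ≈ -1931.2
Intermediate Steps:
Function('y')(p, Q) = Mul(Pow(2, Rational(1, 2)), Pow(Q, Rational(1, 2))) (Function('y')(p, Q) = Pow(Mul(2, Q), Rational(1, 2)) = Mul(Pow(2, Rational(1, 2)), Pow(Q, Rational(1, 2))))
Add(Mul(8, -244), Function('y')(90, 217)) = Add(Mul(8, -244), Mul(Pow(2, Rational(1, 2)), Pow(217, Rational(1, 2)))) = Add(-1952, Pow(434, Rational(1, 2)))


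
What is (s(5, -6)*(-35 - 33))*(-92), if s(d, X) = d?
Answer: 31280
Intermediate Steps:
(s(5, -6)*(-35 - 33))*(-92) = (5*(-35 - 33))*(-92) = (5*(-68))*(-92) = -340*(-92) = 31280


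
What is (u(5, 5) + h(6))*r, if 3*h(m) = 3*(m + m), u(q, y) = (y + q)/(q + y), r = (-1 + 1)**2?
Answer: 0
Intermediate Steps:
r = 0 (r = 0**2 = 0)
u(q, y) = 1 (u(q, y) = (q + y)/(q + y) = 1)
h(m) = 2*m (h(m) = (3*(m + m))/3 = (3*(2*m))/3 = (6*m)/3 = 2*m)
(u(5, 5) + h(6))*r = (1 + 2*6)*0 = (1 + 12)*0 = 13*0 = 0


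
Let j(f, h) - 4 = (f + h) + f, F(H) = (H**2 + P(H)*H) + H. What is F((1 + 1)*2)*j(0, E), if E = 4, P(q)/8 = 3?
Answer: 928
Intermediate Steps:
P(q) = 24 (P(q) = 8*3 = 24)
F(H) = H**2 + 25*H (F(H) = (H**2 + 24*H) + H = H**2 + 25*H)
j(f, h) = 4 + h + 2*f (j(f, h) = 4 + ((f + h) + f) = 4 + (h + 2*f) = 4 + h + 2*f)
F((1 + 1)*2)*j(0, E) = (((1 + 1)*2)*(25 + (1 + 1)*2))*(4 + 4 + 2*0) = ((2*2)*(25 + 2*2))*(4 + 4 + 0) = (4*(25 + 4))*8 = (4*29)*8 = 116*8 = 928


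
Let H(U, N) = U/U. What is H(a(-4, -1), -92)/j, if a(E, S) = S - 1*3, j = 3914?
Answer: 1/3914 ≈ 0.00025549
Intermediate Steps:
a(E, S) = -3 + S (a(E, S) = S - 3 = -3 + S)
H(U, N) = 1
H(a(-4, -1), -92)/j = 1/3914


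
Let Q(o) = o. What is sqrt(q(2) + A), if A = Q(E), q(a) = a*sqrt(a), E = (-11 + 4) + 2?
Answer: sqrt(-5 + 2*sqrt(2)) ≈ 1.4736*I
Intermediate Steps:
E = -5 (E = -7 + 2 = -5)
q(a) = a**(3/2)
A = -5
sqrt(q(2) + A) = sqrt(2**(3/2) - 5) = sqrt(2*sqrt(2) - 5) = sqrt(-5 + 2*sqrt(2))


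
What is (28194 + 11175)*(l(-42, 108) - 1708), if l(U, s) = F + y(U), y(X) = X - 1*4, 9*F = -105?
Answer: -69512531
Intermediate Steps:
F = -35/3 (F = (⅑)*(-105) = -35/3 ≈ -11.667)
y(X) = -4 + X (y(X) = X - 4 = -4 + X)
l(U, s) = -47/3 + U (l(U, s) = -35/3 + (-4 + U) = -47/3 + U)
(28194 + 11175)*(l(-42, 108) - 1708) = (28194 + 11175)*((-47/3 - 42) - 1708) = 39369*(-173/3 - 1708) = 39369*(-5297/3) = -69512531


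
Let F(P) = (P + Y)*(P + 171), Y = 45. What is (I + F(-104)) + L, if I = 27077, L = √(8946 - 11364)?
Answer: 23124 + I*√2418 ≈ 23124.0 + 49.173*I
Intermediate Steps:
L = I*√2418 (L = √(-2418) = I*√2418 ≈ 49.173*I)
F(P) = (45 + P)*(171 + P) (F(P) = (P + 45)*(P + 171) = (45 + P)*(171 + P))
(I + F(-104)) + L = (27077 + (7695 + (-104)² + 216*(-104))) + I*√2418 = (27077 + (7695 + 10816 - 22464)) + I*√2418 = (27077 - 3953) + I*√2418 = 23124 + I*√2418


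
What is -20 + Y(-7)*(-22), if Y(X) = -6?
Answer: 112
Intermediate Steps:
-20 + Y(-7)*(-22) = -20 - 6*(-22) = -20 + 132 = 112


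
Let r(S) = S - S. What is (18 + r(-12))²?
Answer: 324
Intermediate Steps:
r(S) = 0
(18 + r(-12))² = (18 + 0)² = 18² = 324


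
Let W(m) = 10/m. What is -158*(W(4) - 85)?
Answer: 13035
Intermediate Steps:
-158*(W(4) - 85) = -158*(10/4 - 85) = -158*(10*(¼) - 85) = -158*(5/2 - 85) = -158*(-165/2) = 13035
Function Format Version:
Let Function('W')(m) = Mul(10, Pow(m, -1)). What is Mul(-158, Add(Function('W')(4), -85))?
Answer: 13035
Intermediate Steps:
Mul(-158, Add(Function('W')(4), -85)) = Mul(-158, Add(Mul(10, Pow(4, -1)), -85)) = Mul(-158, Add(Mul(10, Rational(1, 4)), -85)) = Mul(-158, Add(Rational(5, 2), -85)) = Mul(-158, Rational(-165, 2)) = 13035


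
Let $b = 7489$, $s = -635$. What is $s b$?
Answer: $-4755515$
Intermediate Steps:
$s b = \left(-635\right) 7489 = -4755515$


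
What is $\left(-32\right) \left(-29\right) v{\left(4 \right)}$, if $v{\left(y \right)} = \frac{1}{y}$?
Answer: $232$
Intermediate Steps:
$\left(-32\right) \left(-29\right) v{\left(4 \right)} = \frac{\left(-32\right) \left(-29\right)}{4} = 928 \cdot \frac{1}{4} = 232$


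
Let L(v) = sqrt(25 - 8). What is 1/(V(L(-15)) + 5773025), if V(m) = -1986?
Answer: 1/5771039 ≈ 1.7328e-7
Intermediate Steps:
L(v) = sqrt(17)
1/(V(L(-15)) + 5773025) = 1/(-1986 + 5773025) = 1/5771039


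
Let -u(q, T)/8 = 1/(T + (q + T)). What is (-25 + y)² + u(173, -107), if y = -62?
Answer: 310337/41 ≈ 7569.2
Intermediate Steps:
u(q, T) = -8/(q + 2*T) (u(q, T) = -8/(T + (q + T)) = -8/(T + (T + q)) = -8/(q + 2*T))
(-25 + y)² + u(173, -107) = (-25 - 62)² - 8/(173 + 2*(-107)) = (-87)² - 8/(173 - 214) = 7569 - 8/(-41) = 7569 - 8*(-1/41) = 7569 + 8/41 = 310337/41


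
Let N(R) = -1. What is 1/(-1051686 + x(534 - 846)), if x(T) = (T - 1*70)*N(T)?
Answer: -1/1051304 ≈ -9.5120e-7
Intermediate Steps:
x(T) = 70 - T (x(T) = (T - 1*70)*(-1) = (T - 70)*(-1) = (-70 + T)*(-1) = 70 - T)
1/(-1051686 + x(534 - 846)) = 1/(-1051686 + (70 - (534 - 846))) = 1/(-1051686 + (70 - 1*(-312))) = 1/(-1051686 + (70 + 312)) = 1/(-1051686 + 382) = 1/(-1051304) = -1/1051304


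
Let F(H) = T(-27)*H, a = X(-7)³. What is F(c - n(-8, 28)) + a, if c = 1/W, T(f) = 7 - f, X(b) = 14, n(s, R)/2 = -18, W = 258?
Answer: 511889/129 ≈ 3968.1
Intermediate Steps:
n(s, R) = -36 (n(s, R) = 2*(-18) = -36)
c = 1/258 ≈ 0.0038760
a = 2744 (a = 14³ = 2744)
F(H) = 34*H (F(H) = (7 - 1*(-27))*H = (7 + 27)*H = 34*H)
F(c - n(-8, 28)) + a = 34*(1/258 - 1*(-36)) + 2744 = 34*(1/258 + 36) + 2744 = 34*(9289/258) + 2744 = 157913/129 + 2744 = 511889/129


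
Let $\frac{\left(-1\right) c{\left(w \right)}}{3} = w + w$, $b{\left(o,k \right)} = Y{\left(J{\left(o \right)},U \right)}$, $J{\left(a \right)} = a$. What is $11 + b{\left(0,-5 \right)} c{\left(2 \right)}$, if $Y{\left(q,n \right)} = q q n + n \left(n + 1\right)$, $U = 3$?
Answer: $-133$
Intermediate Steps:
$Y{\left(q,n \right)} = n q^{2} + n \left(1 + n\right)$ ($Y{\left(q,n \right)} = q^{2} n + n \left(1 + n\right) = n q^{2} + n \left(1 + n\right)$)
$b{\left(o,k \right)} = 12 + 3 o^{2}$ ($b{\left(o,k \right)} = 3 \left(1 + 3 + o^{2}\right) = 3 \left(4 + o^{2}\right) = 12 + 3 o^{2}$)
$c{\left(w \right)} = - 6 w$ ($c{\left(w \right)} = - 3 \left(w + w\right) = - 3 \cdot 2 w = - 6 w$)
$11 + b{\left(0,-5 \right)} c{\left(2 \right)} = 11 + \left(12 + 3 \cdot 0^{2}\right) \left(\left(-6\right) 2\right) = 11 + \left(12 + 3 \cdot 0\right) \left(-12\right) = 11 + \left(12 + 0\right) \left(-12\right) = 11 + 12 \left(-12\right) = 11 - 144 = -133$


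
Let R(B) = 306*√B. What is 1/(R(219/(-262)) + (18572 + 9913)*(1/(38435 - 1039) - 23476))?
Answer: -1512435641150319700/1011386674443341039766797787 - 23773833872*I*√57378/9102480069990069357901180083 ≈ -1.4954e-9 - 6.2562e-16*I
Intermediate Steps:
1/(R(219/(-262)) + (18572 + 9913)*(1/(38435 - 1039) - 23476)) = 1/(306*√(219/(-262)) + (18572 + 9913)*(1/(38435 - 1039) - 23476)) = 1/(306*√(219*(-1/262)) + 28485*(1/37396 - 23476)) = 1/(306*√(-219/262) + 28485*(1/37396 - 23476)) = 1/(306*(I*√57378/262) + 28485*(-877908495/37396)) = 1/(153*I*√57378/131 - 25007223480075/37396) = 1/(-25007223480075/37396 + 153*I*√57378/131)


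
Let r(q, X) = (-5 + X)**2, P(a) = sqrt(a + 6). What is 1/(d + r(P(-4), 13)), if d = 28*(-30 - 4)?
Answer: -1/888 ≈ -0.0011261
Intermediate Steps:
P(a) = sqrt(6 + a)
d = -952 (d = 28*(-34) = -952)
1/(d + r(P(-4), 13)) = 1/(-952 + (-5 + 13)**2) = 1/(-952 + 8**2) = 1/(-952 + 64) = 1/(-888) = -1/888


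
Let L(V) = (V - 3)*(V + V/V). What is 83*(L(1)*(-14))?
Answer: 4648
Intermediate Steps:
L(V) = (1 + V)*(-3 + V) (L(V) = (-3 + V)*(V + 1) = (-3 + V)*(1 + V) = (1 + V)*(-3 + V))
83*(L(1)*(-14)) = 83*((-3 + 1² - 2*1)*(-14)) = 83*((-3 + 1 - 2)*(-14)) = 83*(-4*(-14)) = 83*56 = 4648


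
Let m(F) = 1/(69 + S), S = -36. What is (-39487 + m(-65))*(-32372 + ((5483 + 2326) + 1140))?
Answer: 30521808610/33 ≈ 9.2490e+8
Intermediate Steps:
m(F) = 1/33 (m(F) = 1/(69 - 36) = 1/33)
(-39487 + m(-65))*(-32372 + ((5483 + 2326) + 1140)) = (-39487 + 1/33)*(-32372 + ((5483 + 2326) + 1140)) = -1303070*(-32372 + (7809 + 1140))/33 = -1303070*(-32372 + 8949)/33 = -1303070/33*(-23423) = 30521808610/33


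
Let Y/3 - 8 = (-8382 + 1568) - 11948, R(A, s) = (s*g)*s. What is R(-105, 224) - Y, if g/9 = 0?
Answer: 56262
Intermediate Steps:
g = 0 (g = 9*0 = 0)
R(A, s) = 0 (R(A, s) = (s*0)*s = 0*s = 0)
Y = -56262 (Y = 24 + 3*((-8382 + 1568) - 11948) = 24 + 3*(-6814 - 11948) = 24 + 3*(-18762) = 24 - 56286 = -56262)
R(-105, 224) - Y = 0 - 1*(-56262) = 0 + 56262 = 56262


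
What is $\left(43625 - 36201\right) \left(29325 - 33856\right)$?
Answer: $-33638144$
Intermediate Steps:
$\left(43625 - 36201\right) \left(29325 - 33856\right) = 7424 \left(-4531\right) = -33638144$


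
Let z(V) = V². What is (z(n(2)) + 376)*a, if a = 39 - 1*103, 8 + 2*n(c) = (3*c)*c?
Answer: -24320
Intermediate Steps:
n(c) = -4 + 3*c²/2 (n(c) = -4 + ((3*c)*c)/2 = -4 + (3*c²)/2 = -4 + 3*c²/2)
a = -64 (a = 39 - 103 = -64)
(z(n(2)) + 376)*a = ((-4 + (3/2)*2²)² + 376)*(-64) = ((-4 + (3/2)*4)² + 376)*(-64) = ((-4 + 6)² + 376)*(-64) = (2² + 376)*(-64) = (4 + 376)*(-64) = 380*(-64) = -24320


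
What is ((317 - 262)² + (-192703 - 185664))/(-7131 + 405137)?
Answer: -187671/199003 ≈ -0.94306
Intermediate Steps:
((317 - 262)² + (-192703 - 185664))/(-7131 + 405137) = (55² - 378367)/398006 = (3025 - 378367)*(1/398006) = -375342*1/398006 = -187671/199003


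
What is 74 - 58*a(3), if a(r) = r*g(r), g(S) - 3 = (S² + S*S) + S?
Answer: -4102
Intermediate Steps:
g(S) = 3 + S + 2*S² (g(S) = 3 + ((S² + S*S) + S) = 3 + ((S² + S²) + S) = 3 + (2*S² + S) = 3 + (S + 2*S²) = 3 + S + 2*S²)
a(r) = r*(3 + r + 2*r²)
74 - 58*a(3) = 74 - 174*(3 + 3 + 2*3²) = 74 - 174*(3 + 3 + 2*9) = 74 - 174*(3 + 3 + 18) = 74 - 174*24 = 74 - 58*72 = 74 - 4176 = -4102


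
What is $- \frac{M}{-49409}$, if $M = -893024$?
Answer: $- \frac{893024}{49409} \approx -18.074$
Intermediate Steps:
$- \frac{M}{-49409} = - \frac{-893024}{-49409} = - \frac{\left(-893024\right) \left(-1\right)}{49409} = \left(-1\right) \frac{893024}{49409} = - \frac{893024}{49409}$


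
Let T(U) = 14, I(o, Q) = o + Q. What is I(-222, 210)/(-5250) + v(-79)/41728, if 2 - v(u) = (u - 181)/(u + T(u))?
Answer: 40853/18256000 ≈ 0.0022378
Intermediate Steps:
I(o, Q) = Q + o
v(u) = 2 - (-181 + u)/(14 + u) (v(u) = 2 - (u - 181)/(u + 14) = 2 - (-181 + u)/(14 + u))
I(-222, 210)/(-5250) + v(-79)/41728 = (210 - 222)/(-5250) + ((209 - 79)/(14 - 79))/41728 = -12*(-1/5250) + (130/(-65))*(1/41728) = 2/875 - 1/65*130*(1/41728) = 2/875 - 2*1/41728 = 2/875 - 1/20864 = 40853/18256000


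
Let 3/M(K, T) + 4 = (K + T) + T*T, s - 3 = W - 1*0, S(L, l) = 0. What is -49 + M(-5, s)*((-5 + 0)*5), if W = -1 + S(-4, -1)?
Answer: -24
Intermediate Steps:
W = -1 (W = -1 + 0 = -1)
s = 2 (s = 3 + (-1 - 1*0) = 3 + (-1 + 0) = 3 - 1 = 2)
M(K, T) = 3/(-4 + K + T + T²) (M(K, T) = 3/(-4 + ((K + T) + T*T)) = 3/(-4 + ((K + T) + T²)) = 3/(-4 + (K + T + T²)) = 3/(-4 + K + T + T²))
-49 + M(-5, s)*((-5 + 0)*5) = -49 + (3/(-4 - 5 + 2 + 2²))*((-5 + 0)*5) = -49 + (3/(-4 - 5 + 2 + 4))*(-5*5) = -49 + (3/(-3))*(-25) = -49 + (3*(-⅓))*(-25) = -49 - 1*(-25) = -49 + 25 = -24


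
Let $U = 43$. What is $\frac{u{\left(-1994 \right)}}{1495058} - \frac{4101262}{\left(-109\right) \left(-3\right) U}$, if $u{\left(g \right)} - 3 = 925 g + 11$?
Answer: $- \frac{3078779588896}{10511005269} \approx -292.91$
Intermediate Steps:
$u{\left(g \right)} = 14 + 925 g$ ($u{\left(g \right)} = 3 + \left(925 g + 11\right) = 3 + \left(11 + 925 g\right) = 14 + 925 g$)
$\frac{u{\left(-1994 \right)}}{1495058} - \frac{4101262}{\left(-109\right) \left(-3\right) U} = \frac{14 + 925 \left(-1994\right)}{1495058} - \frac{4101262}{\left(-109\right) \left(-3\right) 43} = \left(14 - 1844450\right) \frac{1}{1495058} - \frac{4101262}{327 \cdot 43} = \left(-1844436\right) \frac{1}{1495058} - \frac{4101262}{14061} = - \frac{922218}{747529} - \frac{4101262}{14061} = - \frac{3078779588896}{10511005269}$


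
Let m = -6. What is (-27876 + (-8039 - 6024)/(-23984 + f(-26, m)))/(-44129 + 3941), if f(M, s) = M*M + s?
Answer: 649887001/936943032 ≈ 0.69362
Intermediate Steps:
f(M, s) = s + M² (f(M, s) = M² + s = s + M²)
(-27876 + (-8039 - 6024)/(-23984 + f(-26, m)))/(-44129 + 3941) = (-27876 + (-8039 - 6024)/(-23984 + (-6 + (-26)²)))/(-44129 + 3941) = (-27876 - 14063/(-23984 + (-6 + 676)))/(-40188) = (-27876 - 14063/(-23984 + 670))*(-1/40188) = (-27876 - 14063/(-23314))*(-1/40188) = (-27876 - 14063*(-1/23314))*(-1/40188) = (-27876 + 14063/23314)*(-1/40188) = -649887001/23314*(-1/40188) = 649887001/936943032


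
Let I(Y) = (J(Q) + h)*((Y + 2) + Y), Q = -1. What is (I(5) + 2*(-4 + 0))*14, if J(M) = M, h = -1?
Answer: -448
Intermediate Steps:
I(Y) = -4 - 4*Y (I(Y) = (-1 - 1)*((Y + 2) + Y) = -2*((2 + Y) + Y) = -2*(2 + 2*Y) = -4 - 4*Y)
(I(5) + 2*(-4 + 0))*14 = ((-4 - 4*5) + 2*(-4 + 0))*14 = ((-4 - 20) + 2*(-4))*14 = (-24 - 8)*14 = -32*14 = -448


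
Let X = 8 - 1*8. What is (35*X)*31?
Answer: 0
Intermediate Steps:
X = 0 (X = 8 - 8 = 0)
(35*X)*31 = (35*0)*31 = 0*31 = 0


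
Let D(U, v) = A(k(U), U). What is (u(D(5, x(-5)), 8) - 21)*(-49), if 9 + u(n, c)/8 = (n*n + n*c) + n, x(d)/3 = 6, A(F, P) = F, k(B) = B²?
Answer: -328643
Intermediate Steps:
x(d) = 18 (x(d) = 3*6 = 18)
D(U, v) = U²
u(n, c) = -72 + 8*n + 8*n² + 8*c*n (u(n, c) = -72 + 8*((n*n + n*c) + n) = -72 + 8*((n² + c*n) + n) = -72 + 8*(n + n² + c*n) = -72 + (8*n + 8*n² + 8*c*n) = -72 + 8*n + 8*n² + 8*c*n)
(u(D(5, x(-5)), 8) - 21)*(-49) = ((-72 + 8*5² + 8*(5²)² + 8*8*5²) - 21)*(-49) = ((-72 + 8*25 + 8*25² + 8*8*25) - 21)*(-49) = ((-72 + 200 + 8*625 + 1600) - 21)*(-49) = ((-72 + 200 + 5000 + 1600) - 21)*(-49) = (6728 - 21)*(-49) = 6707*(-49) = -328643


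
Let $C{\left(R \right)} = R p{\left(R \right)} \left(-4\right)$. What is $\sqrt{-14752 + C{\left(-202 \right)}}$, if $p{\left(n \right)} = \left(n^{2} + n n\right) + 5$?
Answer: $2 \sqrt{16482138} \approx 8119.6$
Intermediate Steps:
$p{\left(n \right)} = 5 + 2 n^{2}$ ($p{\left(n \right)} = \left(n^{2} + n^{2}\right) + 5 = 2 n^{2} + 5 = 5 + 2 n^{2}$)
$C{\left(R \right)} = - 4 R \left(5 + 2 R^{2}\right)$ ($C{\left(R \right)} = R \left(5 + 2 R^{2}\right) \left(-4\right) = - 4 R \left(5 + 2 R^{2}\right)$)
$\sqrt{-14752 + C{\left(-202 \right)}} = \sqrt{-14752 - \left(-4040 + 8 \left(-202\right)^{3}\right)} = \sqrt{-14752 + \left(4040 - -65939264\right)} = \sqrt{-14752 + \left(4040 + 65939264\right)} = \sqrt{-14752 + 65943304} = \sqrt{65928552} = 2 \sqrt{16482138}$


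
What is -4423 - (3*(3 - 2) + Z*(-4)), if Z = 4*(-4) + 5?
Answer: -4470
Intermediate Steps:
Z = -11 (Z = -16 + 5 = -11)
-4423 - (3*(3 - 2) + Z*(-4)) = -4423 - (3*(3 - 2) - 11*(-4)) = -4423 - (3*1 + 44) = -4423 - (3 + 44) = -4423 - 1*47 = -4423 - 47 = -4470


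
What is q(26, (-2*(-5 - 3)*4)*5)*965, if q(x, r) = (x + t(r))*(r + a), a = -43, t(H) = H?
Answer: 92487530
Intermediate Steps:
q(x, r) = (-43 + r)*(r + x) (q(x, r) = (x + r)*(r - 43) = (r + x)*(-43 + r) = (-43 + r)*(r + x))
q(26, (-2*(-5 - 3)*4)*5)*965 = (((-2*(-5 - 3)*4)*5)**2 - 43*-2*(-5 - 3)*4*5 - 43*26 + ((-2*(-5 - 3)*4)*5)*26)*965 = (((-2*(-8)*4)*5)**2 - 43*-2*(-8)*4*5 - 1118 + ((-2*(-8)*4)*5)*26)*965 = (((16*4)*5)**2 - 43*16*4*5 - 1118 + ((16*4)*5)*26)*965 = ((64*5)**2 - 2752*5 - 1118 + (64*5)*26)*965 = (320**2 - 43*320 - 1118 + 320*26)*965 = (102400 - 13760 - 1118 + 8320)*965 = 95842*965 = 92487530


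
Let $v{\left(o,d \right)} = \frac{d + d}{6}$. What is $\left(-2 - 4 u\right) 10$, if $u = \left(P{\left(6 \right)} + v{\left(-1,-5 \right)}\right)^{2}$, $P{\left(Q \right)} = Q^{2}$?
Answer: $- \frac{424540}{9} \approx -47171.0$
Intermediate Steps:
$v{\left(o,d \right)} = \frac{d}{3}$ ($v{\left(o,d \right)} = 2 d \frac{1}{6} = \frac{d}{3}$)
$u = \frac{10609}{9}$ ($u = \left(6^{2} + \frac{1}{3} \left(-5\right)\right)^{2} = \left(36 - \frac{5}{3}\right)^{2} = \left(\frac{103}{3}\right)^{2} = \frac{10609}{9} \approx 1178.8$)
$\left(-2 - 4 u\right) 10 = \left(-2 - \frac{42436}{9}\right) 10 = \left(- \frac{42454}{9}\right) 10 = - \frac{424540}{9}$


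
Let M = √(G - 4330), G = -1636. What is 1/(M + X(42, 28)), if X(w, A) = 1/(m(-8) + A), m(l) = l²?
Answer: 92/50496225 - 8464*I*√5966/50496225 ≈ 1.8219e-6 - 0.012947*I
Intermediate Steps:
M = I*√5966 (M = √(-1636 - 4330) = √(-5966) = I*√5966 ≈ 77.24*I)
X(w, A) = 1/(64 + A) (X(w, A) = 1/((-8)² + A) = 1/(64 + A))
1/(M + X(42, 28)) = 1/(I*√5966 + 1/(64 + 28)) = 1/(I*√5966 + 1/92) = 1/(1/92 + I*√5966)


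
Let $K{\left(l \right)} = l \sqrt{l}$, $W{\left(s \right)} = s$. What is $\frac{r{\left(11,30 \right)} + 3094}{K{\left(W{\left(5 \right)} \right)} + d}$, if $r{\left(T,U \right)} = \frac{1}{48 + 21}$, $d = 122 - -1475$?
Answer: $\frac{340938739}{175969596} - \frac{1067435 \sqrt{5}}{175969596} \approx 1.9239$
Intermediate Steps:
$d = 1597$ ($d = 122 + 1475 = 1597$)
$r{\left(T,U \right)} = \frac{1}{69}$
$K{\left(l \right)} = l^{\frac{3}{2}}$
$\frac{r{\left(11,30 \right)} + 3094}{K{\left(W{\left(5 \right)} \right)} + d} = \frac{\frac{1}{69} + 3094}{5^{\frac{3}{2}} + 1597} = \frac{213487}{69 \left(5 \sqrt{5} + 1597\right)} = \frac{213487}{69 \left(1597 + 5 \sqrt{5}\right)}$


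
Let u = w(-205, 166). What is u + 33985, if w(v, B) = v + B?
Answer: 33946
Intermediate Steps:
w(v, B) = B + v
u = -39 (u = 166 - 205 = -39)
u + 33985 = -39 + 33985 = 33946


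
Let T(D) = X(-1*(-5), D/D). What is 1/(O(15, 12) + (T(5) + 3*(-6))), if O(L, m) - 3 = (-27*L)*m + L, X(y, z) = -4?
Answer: -1/4864 ≈ -0.00020559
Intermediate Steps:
O(L, m) = 3 + L - 27*L*m (O(L, m) = 3 + ((-27*L)*m + L) = 3 + (-27*L*m + L) = 3 + (L - 27*L*m) = 3 + L - 27*L*m)
T(D) = -4
1/(O(15, 12) + (T(5) + 3*(-6))) = 1/((3 + 15 - 27*15*12) + (-4 + 3*(-6))) = 1/((3 + 15 - 4860) + (-4 - 18)) = 1/(-4842 - 22) = 1/(-4864) = -1/4864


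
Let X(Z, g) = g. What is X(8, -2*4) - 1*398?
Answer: -406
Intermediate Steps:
X(8, -2*4) - 1*398 = -2*4 - 1*398 = -8 - 398 = -406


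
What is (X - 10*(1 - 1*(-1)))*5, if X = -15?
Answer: -175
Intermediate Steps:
(X - 10*(1 - 1*(-1)))*5 = (-15 - 10*(1 - 1*(-1)))*5 = (-15 - 10*(1 + 1))*5 = (-15 - 10*2)*5 = (-15 - 20)*5 = -35*5 = -175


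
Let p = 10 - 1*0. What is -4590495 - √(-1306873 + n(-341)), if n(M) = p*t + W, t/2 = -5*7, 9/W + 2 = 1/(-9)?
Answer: -4590495 - 8*I*√7375553/19 ≈ -4.5905e+6 - 1143.5*I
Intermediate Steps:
W = -81/19 (W = 9/(-2 + 1/(-9)) = 9/(-2 - ⅑) = 9/(-19/9) = 9*(-9/19) = -81/19 ≈ -4.2632)
p = 10 (p = 10 + 0 = 10)
t = -70 (t = 2*(-5*7) = 2*(-35) = -70)
n(M) = -13381/19 (n(M) = 10*(-70) - 81/19 = -700 - 81/19 = -13381/19)
-4590495 - √(-1306873 + n(-341)) = -4590495 - √(-1306873 - 13381/19) = -4590495 - √(-24843968/19) = -4590495 - 8*I*√7375553/19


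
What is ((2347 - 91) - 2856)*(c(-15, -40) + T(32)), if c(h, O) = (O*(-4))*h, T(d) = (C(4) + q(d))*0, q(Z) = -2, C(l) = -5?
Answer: 1440000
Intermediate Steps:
T(d) = 0 (T(d) = (-5 - 2)*0 = -7*0 = 0)
c(h, O) = -4*O*h (c(h, O) = (-4*O)*h = -4*O*h)
((2347 - 91) - 2856)*(c(-15, -40) + T(32)) = ((2347 - 91) - 2856)*(-4*(-40)*(-15) + 0) = (2256 - 2856)*(-2400 + 0) = -600*(-2400) = 1440000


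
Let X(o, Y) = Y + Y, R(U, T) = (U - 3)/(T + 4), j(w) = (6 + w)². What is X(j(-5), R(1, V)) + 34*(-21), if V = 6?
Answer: -3572/5 ≈ -714.40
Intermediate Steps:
R(U, T) = (-3 + U)/(4 + T)
X(o, Y) = 2*Y
X(j(-5), R(1, V)) + 34*(-21) = 2*((-3 + 1)/(4 + 6)) + 34*(-21) = 2*(-2/10) - 714 = 2*((⅒)*(-2)) - 714 = 2*(-⅕) - 714 = -⅖ - 714 = -3572/5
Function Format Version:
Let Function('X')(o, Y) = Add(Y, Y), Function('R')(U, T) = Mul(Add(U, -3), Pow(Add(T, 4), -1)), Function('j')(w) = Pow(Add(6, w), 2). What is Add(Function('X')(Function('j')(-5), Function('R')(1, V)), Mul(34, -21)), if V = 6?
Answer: Rational(-3572, 5) ≈ -714.40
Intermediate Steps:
Function('R')(U, T) = Mul(Pow(Add(4, T), -1), Add(-3, U)) (Function('R')(U, T) = Mul(Add(-3, U), Pow(Add(4, T), -1)) = Mul(Pow(Add(4, T), -1), Add(-3, U)))
Function('X')(o, Y) = Mul(2, Y)
Add(Function('X')(Function('j')(-5), Function('R')(1, V)), Mul(34, -21)) = Add(Mul(2, Mul(Pow(Add(4, 6), -1), Add(-3, 1))), Mul(34, -21)) = Add(Mul(2, Mul(Pow(10, -1), -2)), -714) = Add(Mul(2, Mul(Rational(1, 10), -2)), -714) = Add(Mul(2, Rational(-1, 5)), -714) = Add(Rational(-2, 5), -714) = Rational(-3572, 5)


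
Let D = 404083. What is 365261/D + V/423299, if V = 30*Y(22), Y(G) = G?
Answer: 154881310819/171047929817 ≈ 0.90549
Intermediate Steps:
V = 660 (V = 30*22 = 660)
365261/D + V/423299 = 365261/404083 + 660/423299 = 154881310819/171047929817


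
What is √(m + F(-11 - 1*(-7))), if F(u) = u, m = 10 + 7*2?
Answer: 2*√5 ≈ 4.4721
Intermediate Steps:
m = 24 (m = 10 + 14 = 24)
√(m + F(-11 - 1*(-7))) = √(24 + (-11 - 1*(-7))) = √(24 + (-11 + 7)) = √(24 - 4) = √20 = 2*√5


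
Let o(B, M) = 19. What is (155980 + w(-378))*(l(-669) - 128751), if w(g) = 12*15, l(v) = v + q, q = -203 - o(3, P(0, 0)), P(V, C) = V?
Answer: -20244894720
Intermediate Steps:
q = -222 (q = -203 - 1*19 = -203 - 19 = -222)
l(v) = -222 + v (l(v) = v - 222 = -222 + v)
w(g) = 180
(155980 + w(-378))*(l(-669) - 128751) = (155980 + 180)*((-222 - 669) - 128751) = 156160*(-891 - 128751) = 156160*(-129642) = -20244894720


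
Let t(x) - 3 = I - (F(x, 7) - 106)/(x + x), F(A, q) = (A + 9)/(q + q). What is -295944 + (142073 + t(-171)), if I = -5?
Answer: -368372785/2394 ≈ -1.5387e+5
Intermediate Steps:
F(A, q) = (9 + A)/(2*q) (F(A, q) = (9 + A)/((2*q)) = (9 + A)*(1/(2*q)) = (9 + A)/(2*q))
t(x) = -2 - (-1475/14 + x/14)/(2*x) (t(x) = 3 + (-5 - ((½)*(9 + x)/7 - 106)/(x + x)) = 3 + (-5 - ((½)*(⅐)*(9 + x) - 106)/(2*x)) = 3 + (-5 - ((9/14 + x/14) - 106)*1/(2*x)) = 3 + (-5 - (-1475/14 + x/14)*1/(2*x)) = 3 + (-5 - (-1475/14 + x/14)/(2*x)) = -2 - (-1475/14 + x/14)/(2*x))
-295944 + (142073 + t(-171)) = -295944 + (142073 + (1/28)*(1475 - 57*(-171))/(-171)) = -295944 + (142073 + (1/28)*(-1/171)*(1475 + 9747)) = -295944 + (142073 + (1/28)*(-1/171)*11222) = -295944 + (142073 - 5611/2394) = -295944 + 340117151/2394 = -368372785/2394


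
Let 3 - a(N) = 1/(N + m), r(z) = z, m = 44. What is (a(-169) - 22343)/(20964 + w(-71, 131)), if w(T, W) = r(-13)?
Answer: -2792499/2618875 ≈ -1.0663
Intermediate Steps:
a(N) = 3 - 1/(44 + N) (a(N) = 3 - 1/(N + 44) = 3 - 1/(44 + N))
w(T, W) = -13
(a(-169) - 22343)/(20964 + w(-71, 131)) = ((131 + 3*(-169))/(44 - 169) - 22343)/(20964 - 13) = ((131 - 507)/(-125) - 22343)/20951 = (-1/125*(-376) - 22343)*(1/20951) = (376/125 - 22343)*(1/20951) = -2792499/125*1/20951 = -2792499/2618875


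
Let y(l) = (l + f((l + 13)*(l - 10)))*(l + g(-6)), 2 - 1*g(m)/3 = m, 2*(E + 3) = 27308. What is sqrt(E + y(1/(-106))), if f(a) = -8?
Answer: sqrt(151223629)/106 ≈ 116.01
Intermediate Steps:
E = 13651 (E = -3 + (1/2)*27308 = -3 + 13654 = 13651)
g(m) = 6 - 3*m
y(l) = (-8 + l)*(24 + l) (y(l) = (l - 8)*(l + (6 - 3*(-6))) = (-8 + l)*(l + (6 + 18)) = (-8 + l)*(l + 24) = (-8 + l)*(24 + l))
sqrt(E + y(1/(-106))) = sqrt(13651 + (-192 + (1/(-106))**2 + 16/(-106))) = sqrt(13651 + (-192 + (-1/106)**2 + 16*(-1/106))) = sqrt(13651 + (-192 + 1/11236 - 8/53)) = sqrt(13651 - 2159007/11236) = sqrt(151223629/11236) = sqrt(151223629)/106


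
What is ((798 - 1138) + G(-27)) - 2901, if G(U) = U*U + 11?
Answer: -2501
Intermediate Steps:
G(U) = 11 + U² (G(U) = U² + 11 = 11 + U²)
((798 - 1138) + G(-27)) - 2901 = ((798 - 1138) + (11 + (-27)²)) - 2901 = (-340 + (11 + 729)) - 2901 = (-340 + 740) - 2901 = 400 - 2901 = -2501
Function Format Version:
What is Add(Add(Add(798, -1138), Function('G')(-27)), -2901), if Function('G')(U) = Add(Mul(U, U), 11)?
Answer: -2501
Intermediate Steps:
Function('G')(U) = Add(11, Pow(U, 2)) (Function('G')(U) = Add(Pow(U, 2), 11) = Add(11, Pow(U, 2)))
Add(Add(Add(798, -1138), Function('G')(-27)), -2901) = Add(Add(Add(798, -1138), Add(11, Pow(-27, 2))), -2901) = Add(Add(-340, Add(11, 729)), -2901) = Add(Add(-340, 740), -2901) = Add(400, -2901) = -2501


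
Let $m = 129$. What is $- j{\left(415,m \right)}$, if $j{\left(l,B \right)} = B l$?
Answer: $-53535$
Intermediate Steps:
$- j{\left(415,m \right)} = - 129 \cdot 415 = \left(-1\right) 53535 = -53535$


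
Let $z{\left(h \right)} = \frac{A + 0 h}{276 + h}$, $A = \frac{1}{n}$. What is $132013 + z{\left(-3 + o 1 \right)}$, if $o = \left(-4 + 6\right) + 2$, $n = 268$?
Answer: $\frac{9800117069}{74236} \approx 1.3201 \cdot 10^{5}$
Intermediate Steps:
$o = 4$ ($o = 2 + 2 = 4$)
$A = \frac{1}{268} \approx 0.0037313$
$z{\left(h \right)} = \frac{1}{268 \left(276 + h\right)}$ ($z{\left(h \right)} = \frac{\frac{1}{268} + 0 h}{276 + h} = \frac{\frac{1}{268} + 0}{276 + h} = \frac{1}{268 \left(276 + h\right)}$)
$132013 + z{\left(-3 + o 1 \right)} = 132013 + \frac{1}{268 \left(276 + \left(-3 + 4 \cdot 1\right)\right)} = 132013 + \frac{1}{268 \left(276 + \left(-3 + 4\right)\right)} = 132013 + \frac{1}{268 \left(276 + 1\right)} = 132013 + \frac{1}{268 \cdot 277} = 132013 + \frac{1}{268} \cdot \frac{1}{277} = 132013 + \frac{1}{74236} = \frac{9800117069}{74236}$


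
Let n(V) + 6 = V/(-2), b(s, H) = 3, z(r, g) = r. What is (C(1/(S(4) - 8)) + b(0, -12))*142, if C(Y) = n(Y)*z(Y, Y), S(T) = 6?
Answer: 3337/4 ≈ 834.25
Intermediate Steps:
n(V) = -6 - V/2 (n(V) = -6 + V/(-2) = -6 + V*(-½) = -6 - V/2)
C(Y) = Y*(-6 - Y/2) (C(Y) = (-6 - Y/2)*Y = Y*(-6 - Y/2))
(C(1/(S(4) - 8)) + b(0, -12))*142 = (-(12 + 1/(6 - 8))/(2*(6 - 8)) + 3)*142 = (-½*(12 + 1/(-2))/(-2) + 3)*142 = (-½*(-½)*(12 - ½) + 3)*142 = (-½*(-½)*23/2 + 3)*142 = (23/8 + 3)*142 = (47/8)*142 = 3337/4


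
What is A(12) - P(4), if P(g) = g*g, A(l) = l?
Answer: -4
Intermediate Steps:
P(g) = g²
A(12) - P(4) = 12 - 1*4² = 12 - 1*16 = 12 - 16 = -4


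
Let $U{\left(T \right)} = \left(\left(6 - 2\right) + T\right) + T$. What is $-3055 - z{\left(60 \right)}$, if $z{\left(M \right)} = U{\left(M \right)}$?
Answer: $-3179$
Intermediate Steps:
$U{\left(T \right)} = 4 + 2 T$ ($U{\left(T \right)} = \left(4 + T\right) + T = 4 + 2 T$)
$z{\left(M \right)} = 4 + 2 M$
$-3055 - z{\left(60 \right)} = -3055 - \left(4 + 2 \cdot 60\right) = -3055 - \left(4 + 120\right) = -3055 - 124 = -3179$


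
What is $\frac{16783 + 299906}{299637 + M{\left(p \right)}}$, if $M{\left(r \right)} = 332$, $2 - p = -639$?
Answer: $\frac{316689}{299969} \approx 1.0557$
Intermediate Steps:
$p = 641$ ($p = 2 - -639 = 2 + 639 = 641$)
$\frac{16783 + 299906}{299637 + M{\left(p \right)}} = \frac{16783 + 299906}{299637 + 332} = \frac{316689}{299969}$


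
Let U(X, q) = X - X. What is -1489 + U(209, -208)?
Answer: -1489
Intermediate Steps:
U(X, q) = 0
-1489 + U(209, -208) = -1489 + 0 = -1489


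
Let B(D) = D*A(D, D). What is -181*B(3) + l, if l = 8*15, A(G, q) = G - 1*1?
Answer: -966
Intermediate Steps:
A(G, q) = -1 + G (A(G, q) = G - 1 = -1 + G)
B(D) = D*(-1 + D)
l = 120
-181*B(3) + l = -543*(-1 + 3) + 120 = -543*2 + 120 = -181*6 + 120 = -1086 + 120 = -966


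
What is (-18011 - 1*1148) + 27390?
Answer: 8231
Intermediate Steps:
(-18011 - 1*1148) + 27390 = (-18011 - 1148) + 27390 = -19159 + 27390 = 8231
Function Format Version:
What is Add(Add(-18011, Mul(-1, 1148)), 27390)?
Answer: 8231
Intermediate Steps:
Add(Add(-18011, Mul(-1, 1148)), 27390) = Add(Add(-18011, -1148), 27390) = Add(-19159, 27390) = 8231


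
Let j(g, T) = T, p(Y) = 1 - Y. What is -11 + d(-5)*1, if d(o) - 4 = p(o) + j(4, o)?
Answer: -6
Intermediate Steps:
d(o) = 5 (d(o) = 4 + ((1 - o) + o) = 4 + 1 = 5)
-11 + d(-5)*1 = -11 + 5*1 = -11 + 5 = -6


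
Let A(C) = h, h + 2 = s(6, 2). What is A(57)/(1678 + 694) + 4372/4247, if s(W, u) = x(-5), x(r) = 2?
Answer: 4372/4247 ≈ 1.0294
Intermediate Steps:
s(W, u) = 2
h = 0 (h = -2 + 2 = 0)
A(C) = 0
A(57)/(1678 + 694) + 4372/4247 = 0/(1678 + 694) + 4372/4247 = 0/2372 + 4372*(1/4247) = 0*(1/2372) + 4372/4247 = 0 + 4372/4247 = 4372/4247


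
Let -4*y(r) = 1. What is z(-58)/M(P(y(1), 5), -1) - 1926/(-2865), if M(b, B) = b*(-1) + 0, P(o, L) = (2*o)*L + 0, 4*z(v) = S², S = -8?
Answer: 6754/955 ≈ 7.0723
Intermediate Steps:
z(v) = 16 (z(v) = (¼)*(-8)² = (¼)*64 = 16)
y(r) = -¼ (y(r) = -¼*1 = -¼)
P(o, L) = 2*L*o (P(o, L) = 2*L*o + 0 = 2*L*o)
M(b, B) = -b (M(b, B) = -b + 0 = -b)
z(-58)/M(P(y(1), 5), -1) - 1926/(-2865) = 16/((-2*5*(-1)/4)) - 1926/(-2865) = 16/((-1*(-5/2))) - 1926*(-1/2865) = 16/(5/2) + 642/955 = 16*(⅖) + 642/955 = 32/5 + 642/955 = 6754/955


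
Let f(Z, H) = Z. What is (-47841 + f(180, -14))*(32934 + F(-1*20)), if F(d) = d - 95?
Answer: -1564186359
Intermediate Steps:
F(d) = -95 + d
(-47841 + f(180, -14))*(32934 + F(-1*20)) = (-47841 + 180)*(32934 + (-95 - 1*20)) = -47661*(32934 + (-95 - 20)) = -47661*(32934 - 115) = -47661*32819 = -1564186359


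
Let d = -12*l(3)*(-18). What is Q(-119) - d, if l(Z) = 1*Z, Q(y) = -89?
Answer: -737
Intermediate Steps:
l(Z) = Z
d = 648 (d = -12*3*(-18) = -36*(-18) = 648)
Q(-119) - d = -89 - 1*648 = -89 - 648 = -737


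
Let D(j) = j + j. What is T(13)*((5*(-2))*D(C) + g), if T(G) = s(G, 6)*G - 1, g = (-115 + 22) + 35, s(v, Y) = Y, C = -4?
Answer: 1694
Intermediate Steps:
D(j) = 2*j
g = -58 (g = -93 + 35 = -58)
T(G) = -1 + 6*G (T(G) = 6*G - 1 = -1 + 6*G)
T(13)*((5*(-2))*D(C) + g) = (-1 + 6*13)*((5*(-2))*(2*(-4)) - 58) = (-1 + 78)*(-10*(-8) - 58) = 77*(80 - 58) = 77*22 = 1694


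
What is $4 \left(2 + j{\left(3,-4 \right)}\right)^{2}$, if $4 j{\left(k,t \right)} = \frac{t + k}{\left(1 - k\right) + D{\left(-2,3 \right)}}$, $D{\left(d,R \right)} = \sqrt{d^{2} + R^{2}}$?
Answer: $\frac{4913}{324} - \frac{35 \sqrt{13}}{81} \approx 13.606$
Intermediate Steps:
$D{\left(d,R \right)} = \sqrt{R^{2} + d^{2}}$
$j{\left(k,t \right)} = \frac{k + t}{4 \left(1 + \sqrt{13} - k\right)}$ ($j{\left(k,t \right)} = \frac{\left(t + k\right) \frac{1}{\left(1 - k\right) + \sqrt{3^{2} + \left(-2\right)^{2}}}}{4} = \frac{\left(k + t\right) \frac{1}{\left(1 - k\right) + \sqrt{9 + 4}}}{4} = \frac{\left(k + t\right) \frac{1}{\left(1 - k\right) + \sqrt{13}}}{4} = \frac{\left(k + t\right) \frac{1}{1 + \sqrt{13} - k}}{4} = \frac{\frac{1}{1 + \sqrt{13} - k} \left(k + t\right)}{4} = \frac{k + t}{4 \left(1 + \sqrt{13} - k\right)}$)
$4 \left(2 + j{\left(3,-4 \right)}\right)^{2} = 4 \left(2 + \frac{3 - 4}{4 \left(1 + \sqrt{13} - 3\right)}\right)^{2} = 4 \left(2 + \frac{1}{4} \frac{1}{1 + \sqrt{13} - 3} \left(-1\right)\right)^{2} = 4 \left(2 + \frac{1}{4} \frac{1}{-2 + \sqrt{13}} \left(-1\right)\right)^{2} = 4 \left(2 - \frac{1}{4 \left(-2 + \sqrt{13}\right)}\right)^{2}$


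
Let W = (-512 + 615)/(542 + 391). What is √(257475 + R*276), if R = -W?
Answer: √24900292439/311 ≈ 507.39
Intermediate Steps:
W = 103/933 ≈ 0.11040
R = -103/933 (R = -1*103/933 = -103/933 ≈ -0.11040)
√(257475 + R*276) = √(257475 - 103/933*276) = √(257475 - 9476/311) = √(80065249/311) = √24900292439/311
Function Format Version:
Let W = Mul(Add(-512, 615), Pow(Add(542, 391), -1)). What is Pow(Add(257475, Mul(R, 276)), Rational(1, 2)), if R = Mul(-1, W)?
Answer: Mul(Rational(1, 311), Pow(24900292439, Rational(1, 2))) ≈ 507.39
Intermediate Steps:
W = Rational(103, 933) (W = Mul(103, Pow(933, -1)) = Mul(103, Rational(1, 933)) = Rational(103, 933) ≈ 0.11040)
R = Rational(-103, 933) (R = Mul(-1, Rational(103, 933)) = Rational(-103, 933) ≈ -0.11040)
Pow(Add(257475, Mul(R, 276)), Rational(1, 2)) = Pow(Add(257475, Mul(Rational(-103, 933), 276)), Rational(1, 2)) = Pow(Add(257475, Rational(-9476, 311)), Rational(1, 2)) = Pow(Rational(80065249, 311), Rational(1, 2)) = Mul(Rational(1, 311), Pow(24900292439, Rational(1, 2)))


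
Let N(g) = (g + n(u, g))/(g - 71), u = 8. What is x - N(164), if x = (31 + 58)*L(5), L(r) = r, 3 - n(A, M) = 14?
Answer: 13744/31 ≈ 443.35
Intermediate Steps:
n(A, M) = -11 (n(A, M) = 3 - 1*14 = 3 - 14 = -11)
N(g) = (-11 + g)/(-71 + g) (N(g) = (g - 11)/(g - 71) = (-11 + g)/(-71 + g))
x = 445 (x = (31 + 58)*5 = 89*5 = 445)
x - N(164) = 445 - (-11 + 164)/(-71 + 164) = 445 - 153/93 = 445 - 1*51/31 = 445 - 51/31 = 13744/31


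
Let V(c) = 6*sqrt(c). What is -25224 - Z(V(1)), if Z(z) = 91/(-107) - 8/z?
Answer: -8096203/321 ≈ -25222.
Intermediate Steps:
Z(z) = -91/107 - 8/z (Z(z) = 91*(-1/107) - 8/z = -91/107 - 8/z)
-25224 - Z(V(1)) = -25224 - (-91/107 - 8/(6*sqrt(1))) = -25224 - (-91/107 - 8/(6*1)) = -25224 - (-91/107 - 8/6) = -25224 - (-91/107 - 8*1/6) = -25224 - (-91/107 - 4/3) = -25224 - 1*(-701/321) = -25224 + 701/321 = -8096203/321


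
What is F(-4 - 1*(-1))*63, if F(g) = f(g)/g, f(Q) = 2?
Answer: -42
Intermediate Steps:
F(g) = 2/g
F(-4 - 1*(-1))*63 = (2/(-4 - 1*(-1)))*63 = (2/(-4 + 1))*63 = (2/(-3))*63 = (2*(-⅓))*63 = -⅔*63 = -42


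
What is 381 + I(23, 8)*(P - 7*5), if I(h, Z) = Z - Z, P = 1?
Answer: 381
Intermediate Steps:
I(h, Z) = 0
381 + I(23, 8)*(P - 7*5) = 381 + 0*(1 - 7*5) = 381 + 0*(1 - 35) = 381 + 0*(-34) = 381 + 0 = 381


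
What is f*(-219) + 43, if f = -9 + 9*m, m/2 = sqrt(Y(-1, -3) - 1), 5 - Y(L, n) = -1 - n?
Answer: 2014 - 3942*sqrt(2) ≈ -3560.8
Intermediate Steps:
Y(L, n) = 6 + n (Y(L, n) = 5 - (-1 - n) = 5 + (1 + n) = 6 + n)
m = 2*sqrt(2) (m = 2*sqrt((6 - 3) - 1) = 2*sqrt(3 - 1) = 2*sqrt(2) ≈ 2.8284)
f = -9 + 18*sqrt(2) (f = -9 + 9*(2*sqrt(2)) = -9 + 18*sqrt(2) ≈ 16.456)
f*(-219) + 43 = (-9 + 18*sqrt(2))*(-219) + 43 = (1971 - 3942*sqrt(2)) + 43 = 2014 - 3942*sqrt(2)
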